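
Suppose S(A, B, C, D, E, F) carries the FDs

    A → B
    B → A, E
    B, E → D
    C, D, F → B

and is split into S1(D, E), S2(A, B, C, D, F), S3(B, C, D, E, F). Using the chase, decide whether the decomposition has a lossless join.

Chase test. Columns are A, B, C, D, E, F; row i has aⱼ where attribute j ∈ Si, else bᵢⱼ.
Initial tableau (one row per fragment):
  row 1: b11 b12 b13 a4 a5 b16
  row 2: a1 a2 a3 a4 b25 a6
  row 3: b31 a2 a3 a4 a5 a6
Rows 2 and 3 agree on B; apply B→A, E and equate their A, E entries.
Row 2 is now all distinguished symbols — the join is lossless.

Yes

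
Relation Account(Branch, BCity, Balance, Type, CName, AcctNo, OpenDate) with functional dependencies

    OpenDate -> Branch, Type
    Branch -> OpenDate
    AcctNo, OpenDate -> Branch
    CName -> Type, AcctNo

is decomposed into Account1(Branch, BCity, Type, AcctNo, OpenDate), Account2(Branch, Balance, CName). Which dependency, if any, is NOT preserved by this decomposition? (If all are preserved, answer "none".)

Check CName → Type, AcctNo: no single fragment contains all of {Type, CName, AcctNo}, and the restricted closure of {CName} across the fragments never reaches {Type, AcctNo}.
OpenDate → Branch, Type is preserved.
Branch → OpenDate is preserved.
AcctNo, OpenDate → Branch is preserved.

CName -> Type, AcctNo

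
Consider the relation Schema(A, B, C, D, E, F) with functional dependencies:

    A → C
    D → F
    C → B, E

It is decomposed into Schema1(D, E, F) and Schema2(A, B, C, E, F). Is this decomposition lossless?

Common attributes: Schema1 ∩ Schema2 = {E, F}.
No dependency enlarges {E, F}, so (E, F)⁺ = {E, F}.
The closure contains neither all of Schema1 = {D, E, F} nor all of Schema2 = {A, B, C, E, F}, so the common attributes are not a superkey of either fragment. The join is lossy.

No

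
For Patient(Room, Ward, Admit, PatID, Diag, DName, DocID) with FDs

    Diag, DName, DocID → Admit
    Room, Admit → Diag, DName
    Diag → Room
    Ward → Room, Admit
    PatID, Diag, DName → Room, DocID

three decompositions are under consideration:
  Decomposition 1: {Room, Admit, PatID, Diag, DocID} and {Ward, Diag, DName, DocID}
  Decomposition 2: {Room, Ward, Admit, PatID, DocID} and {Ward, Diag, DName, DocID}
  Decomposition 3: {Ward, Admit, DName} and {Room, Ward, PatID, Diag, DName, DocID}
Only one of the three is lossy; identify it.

Decomposition 1: common = {Diag, DocID}, closure = {Room, Diag, DocID} → lossy.
Decomposition 2: common = {Ward, DocID}, closure = {Room, Ward, Admit, Diag, DName, DocID} → lossless.
Decomposition 3: common = {Ward, DName}, closure = {Room, Ward, Admit, Diag, DName} → lossless.

Decomposition 1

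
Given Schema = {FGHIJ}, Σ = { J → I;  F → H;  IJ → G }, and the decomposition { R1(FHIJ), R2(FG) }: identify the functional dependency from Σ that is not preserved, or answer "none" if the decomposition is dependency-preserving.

IJ → G

Check IJ → G: no single fragment contains all of {GIJ}, and the restricted closure of {IJ} across the fragments never reaches {G}.
J → I is preserved.
F → H is preserved.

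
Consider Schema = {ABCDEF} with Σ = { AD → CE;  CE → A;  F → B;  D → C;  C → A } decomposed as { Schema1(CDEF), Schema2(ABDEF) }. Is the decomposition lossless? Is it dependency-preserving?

Lossless test: (DEF)⁺ = {ABCDEF}, which contains all of one fragment — lossless.
Dependency preservation: the restricted closure of {CE} across the fragments never reaches {A}, so CE → A cannot be enforced without a join — not preserved.

lossless but not dependency-preserving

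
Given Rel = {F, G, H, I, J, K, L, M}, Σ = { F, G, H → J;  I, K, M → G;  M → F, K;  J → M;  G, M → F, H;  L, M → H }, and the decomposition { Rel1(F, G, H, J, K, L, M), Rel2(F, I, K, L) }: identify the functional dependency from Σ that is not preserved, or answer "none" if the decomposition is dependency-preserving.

I, K, M → G

Check I, K, M → G: no single fragment contains all of {G, I, K, M}, and the restricted closure of {I, K, M} across the fragments never reaches {G}.
F, G, H → J is preserved.
M → F, K is preserved.
J → M is preserved.
G, M → F, H is preserved.
L, M → H is preserved.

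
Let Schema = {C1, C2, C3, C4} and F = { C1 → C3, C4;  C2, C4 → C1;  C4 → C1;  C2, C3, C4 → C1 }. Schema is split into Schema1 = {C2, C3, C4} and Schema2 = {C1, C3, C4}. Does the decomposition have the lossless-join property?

Yes

Common attributes: Schema1 ∩ Schema2 = {C3, C4}.
Closure of {C3, C4}: C4 → C1 applies, adding C1. So (C3, C4)⁺ = {C1, C3, C4}.
This closure contains every attribute of Schema2, so Schema1 ∩ Schema2 → Schema2. The join is lossless.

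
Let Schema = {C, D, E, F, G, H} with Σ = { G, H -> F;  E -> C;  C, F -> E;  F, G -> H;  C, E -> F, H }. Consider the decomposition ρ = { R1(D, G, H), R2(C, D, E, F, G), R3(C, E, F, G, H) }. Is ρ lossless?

Yes

Chase test. Columns are C, D, E, F, G, H; row i has aⱼ where attribute j ∈ Ri, else bᵢⱼ.
Initial tableau (one row per fragment):
  row 1: b11 a2 b13 b14 a5 a6
  row 2: a1 a2 a3 a4 a5 b26
  row 3: a1 b32 a3 a4 a5 a6
Rows 1 and 3 agree on G, H; apply G, H→F and equate their F entries.
Rows 1 and 2 agree on F, G; apply F, G→H and equate their H entries.
Row 2 is now all distinguished symbols — the join is lossless.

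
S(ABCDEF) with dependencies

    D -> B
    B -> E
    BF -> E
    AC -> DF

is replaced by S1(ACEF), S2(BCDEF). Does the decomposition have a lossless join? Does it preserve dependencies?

Lossless test: (CEF)⁺ = {CEF}, which is a superkey of neither fragment — lossy.
Dependency preservation: the restricted closure of {AC} across the fragments never reaches {DF}, so AC → DF cannot be enforced without a join — not preserved.

lossy and not dependency-preserving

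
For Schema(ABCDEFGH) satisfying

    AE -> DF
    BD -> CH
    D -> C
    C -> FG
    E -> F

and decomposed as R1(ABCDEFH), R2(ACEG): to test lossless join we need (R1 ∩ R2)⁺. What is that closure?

ACDEFG

R1 ∩ R2 = {ACE}.
AE → DF applies, adding DF
C → FG applies, adding G
Closure: {ACDEFG}.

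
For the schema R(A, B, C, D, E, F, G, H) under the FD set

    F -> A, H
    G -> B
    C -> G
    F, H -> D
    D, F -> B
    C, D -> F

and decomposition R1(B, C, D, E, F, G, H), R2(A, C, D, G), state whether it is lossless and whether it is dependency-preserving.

lossless but not dependency-preserving

Lossless test: (C, D, G)⁺ = {A, B, C, D, F, G, H}, which contains all of one fragment — lossless.
Dependency preservation: the restricted closure of {F} across the fragments never reaches {A, H}, so F → A, H cannot be enforced without a join — not preserved.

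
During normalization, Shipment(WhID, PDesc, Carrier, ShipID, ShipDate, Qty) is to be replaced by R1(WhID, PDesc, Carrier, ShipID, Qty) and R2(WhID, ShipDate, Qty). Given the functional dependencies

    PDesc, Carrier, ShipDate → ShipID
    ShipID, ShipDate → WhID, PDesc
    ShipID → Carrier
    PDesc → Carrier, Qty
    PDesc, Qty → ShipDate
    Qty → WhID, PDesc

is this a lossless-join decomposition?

Common attributes: R1 ∩ R2 = {WhID, Qty}.
Closure of {WhID, Qty}: Qty → WhID, PDesc applies, adding PDesc; PDesc → Carrier, Qty applies, adding Carrier; PDesc, Qty → ShipDate applies, adding ShipDate; PDesc, Carrier, ShipDate → ShipID applies, adding ShipID. So (WhID, Qty)⁺ = {WhID, PDesc, Carrier, ShipID, ShipDate, Qty}.
This closure contains every attribute of R1, so R1 ∩ R2 → R1. The join is lossless.

Yes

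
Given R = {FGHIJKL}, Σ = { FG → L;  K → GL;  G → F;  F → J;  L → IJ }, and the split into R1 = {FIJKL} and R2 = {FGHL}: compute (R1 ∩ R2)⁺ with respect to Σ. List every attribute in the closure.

R1 ∩ R2 = {FL}.
F → J applies, adding J
L → IJ applies, adding I
Closure: {FIJL}.

FIJL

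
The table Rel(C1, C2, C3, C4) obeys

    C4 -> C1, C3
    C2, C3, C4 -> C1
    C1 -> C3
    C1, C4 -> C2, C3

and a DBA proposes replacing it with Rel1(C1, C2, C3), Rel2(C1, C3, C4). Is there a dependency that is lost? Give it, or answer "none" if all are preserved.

Check C1, C4 → C2, C3: no single fragment contains all of {C1, C2, C3, C4}, and the restricted closure of {C1, C4} across the fragments never reaches {C2, C3}.
C4 → C1, C3 is preserved.
C2, C3, C4 → C1 is preserved.
C1 → C3 is preserved.

C1, C4 -> C2, C3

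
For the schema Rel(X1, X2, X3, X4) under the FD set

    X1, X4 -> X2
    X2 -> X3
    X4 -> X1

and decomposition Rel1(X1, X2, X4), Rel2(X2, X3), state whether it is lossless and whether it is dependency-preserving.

Lossless test: (X2)⁺ = {X2, X3}, which contains all of one fragment — lossless.
Dependency preservation: every FD's attributes lie within a single fragment, so each can be enforced locally — preserved.

lossless and dependency-preserving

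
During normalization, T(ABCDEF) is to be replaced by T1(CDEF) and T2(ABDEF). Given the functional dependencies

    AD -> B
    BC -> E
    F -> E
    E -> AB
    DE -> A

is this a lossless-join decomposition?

Common attributes: T1 ∩ T2 = {DEF}.
Closure of {DEF}: E → AB applies, adding AB. So (DEF)⁺ = {ABDEF}.
This closure contains every attribute of T2, so T1 ∩ T2 → T2. The join is lossless.

Yes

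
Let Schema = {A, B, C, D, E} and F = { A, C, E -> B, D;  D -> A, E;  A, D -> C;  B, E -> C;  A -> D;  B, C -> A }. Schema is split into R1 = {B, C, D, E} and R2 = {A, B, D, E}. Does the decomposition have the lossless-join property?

Common attributes: R1 ∩ R2 = {B, D, E}.
Closure of {B, D, E}: D → A, E applies, adding A; A, D → C applies, adding C. So (B, D, E)⁺ = {A, B, C, D, E}.
This closure contains every attribute of R1, so R1 ∩ R2 → R1. The join is lossless.

Yes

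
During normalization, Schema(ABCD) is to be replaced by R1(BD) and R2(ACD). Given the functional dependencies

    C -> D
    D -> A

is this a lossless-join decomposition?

Common attributes: R1 ∩ R2 = {D}.
Closure of {D}: D → A applies, adding A. So (D)⁺ = {AD}.
The closure contains neither all of R1 = {BD} nor all of R2 = {ACD}, so the common attributes are not a superkey of either fragment. The join is lossy.

No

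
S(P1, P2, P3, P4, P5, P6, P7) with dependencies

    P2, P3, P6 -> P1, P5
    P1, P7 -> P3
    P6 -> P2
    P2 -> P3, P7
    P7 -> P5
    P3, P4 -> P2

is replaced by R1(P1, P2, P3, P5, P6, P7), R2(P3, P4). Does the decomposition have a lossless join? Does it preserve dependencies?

lossy and not dependency-preserving

Lossless test: (P3)⁺ = {P3}, which is a superkey of neither fragment — lossy.
Dependency preservation: the restricted closure of {P3, P4} across the fragments never reaches {P2}, so P3, P4 → P2 cannot be enforced without a join — not preserved.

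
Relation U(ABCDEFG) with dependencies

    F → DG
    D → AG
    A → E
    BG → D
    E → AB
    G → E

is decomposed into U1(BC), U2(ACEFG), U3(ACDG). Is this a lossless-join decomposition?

No

Chase test. Columns are ABCDEFG; row i has aⱼ where attribute j ∈ Ui, else bᵢⱼ.
Initial tableau (one row per fragment):
  row 1: b11 a2 a3 b14 b15 b16 b17
  row 2: a1 b22 a3 b24 a5 a6 a7
  row 3: a1 b32 a3 a4 b35 b36 a7
Rows 2 and 3 agree on A; apply A→E and equate their E entries.
Rows 2 and 3 agree on E; apply E→AB and equate their AB entries.
Rows 2 and 3 agree on BG; apply BG→D and equate their D entries.
No row becomes fully distinguished — the join is lossy.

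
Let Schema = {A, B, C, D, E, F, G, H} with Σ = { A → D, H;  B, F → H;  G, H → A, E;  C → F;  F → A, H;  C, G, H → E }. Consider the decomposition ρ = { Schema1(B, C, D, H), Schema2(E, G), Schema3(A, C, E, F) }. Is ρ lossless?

No

Chase test. Columns are A, B, C, D, E, F, G, H; row i has aⱼ where attribute j ∈ Schemai, else bᵢⱼ.
Initial tableau (one row per fragment):
  row 1: b11 a2 a3 a4 b15 b16 b17 a8
  row 2: b21 b22 b23 b24 a5 b26 a7 b28
  row 3: a1 b32 a3 b34 a5 a6 b37 b38
Rows 1 and 3 agree on C; apply C→F and equate their F entries.
Rows 1 and 3 agree on F; apply F→A, H and equate their A, H entries.
Rows 1 and 3 agree on A; apply A→D, H and equate their D, H entries.
No row becomes fully distinguished — the join is lossy.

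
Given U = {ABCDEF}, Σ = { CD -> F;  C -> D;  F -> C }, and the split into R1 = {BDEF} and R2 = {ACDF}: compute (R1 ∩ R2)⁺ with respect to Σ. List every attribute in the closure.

CDF

R1 ∩ R2 = {DF}.
F → C applies, adding C
Closure: {CDF}.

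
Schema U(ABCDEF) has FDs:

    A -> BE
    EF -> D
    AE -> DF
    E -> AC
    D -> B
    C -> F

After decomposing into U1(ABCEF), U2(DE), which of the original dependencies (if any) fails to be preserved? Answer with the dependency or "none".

D -> B

Check D → B: no single fragment contains all of {BD}, and the restricted closure of {D} across the fragments never reaches {B}.
A → BE is preserved.
EF → D is preserved.
AE → DF is preserved.
E → AC is preserved.
C → F is preserved.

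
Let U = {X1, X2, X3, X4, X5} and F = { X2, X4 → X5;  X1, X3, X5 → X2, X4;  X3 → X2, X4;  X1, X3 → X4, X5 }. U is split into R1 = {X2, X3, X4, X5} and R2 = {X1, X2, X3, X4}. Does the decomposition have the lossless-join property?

Yes

Common attributes: R1 ∩ R2 = {X2, X3, X4}.
Closure of {X2, X3, X4}: X2, X4 → X5 applies, adding X5. So (X2, X3, X4)⁺ = {X2, X3, X4, X5}.
This closure contains every attribute of R1, so R1 ∩ R2 → R1. The join is lossless.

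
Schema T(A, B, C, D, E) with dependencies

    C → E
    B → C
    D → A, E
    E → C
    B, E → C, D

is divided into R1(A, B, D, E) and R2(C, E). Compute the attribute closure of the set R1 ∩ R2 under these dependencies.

R1 ∩ R2 = {E}.
E → C applies, adding C
Closure: {C, E}.

C, E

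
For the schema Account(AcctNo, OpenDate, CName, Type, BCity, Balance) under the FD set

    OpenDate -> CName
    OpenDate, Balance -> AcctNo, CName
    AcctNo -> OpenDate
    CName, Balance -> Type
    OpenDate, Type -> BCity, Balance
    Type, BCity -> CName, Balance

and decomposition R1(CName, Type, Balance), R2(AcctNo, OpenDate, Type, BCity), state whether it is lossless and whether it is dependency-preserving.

Lossless test: (Type)⁺ = {Type}, which is a superkey of neither fragment — lossy.
Dependency preservation: the restricted closure of {OpenDate} across the fragments never reaches {CName}, so OpenDate → CName cannot be enforced without a join — not preserved.

lossy and not dependency-preserving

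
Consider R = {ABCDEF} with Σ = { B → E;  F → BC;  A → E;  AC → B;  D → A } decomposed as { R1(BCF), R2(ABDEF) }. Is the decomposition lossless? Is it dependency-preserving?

Lossless test: (BF)⁺ = {BCEF}, which contains all of one fragment — lossless.
Dependency preservation: the restricted closure of {AC} across the fragments never reaches {B}, so AC → B cannot be enforced without a join — not preserved.

lossless but not dependency-preserving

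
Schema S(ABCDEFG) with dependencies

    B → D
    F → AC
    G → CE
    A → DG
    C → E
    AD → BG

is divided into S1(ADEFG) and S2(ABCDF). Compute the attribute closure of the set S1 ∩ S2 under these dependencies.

ABCDEFG

S1 ∩ S2 = {ADF}.
F → AC applies, adding C
A → DG applies, adding G
C → E applies, adding E
AD → BG applies, adding B
Closure: {ABCDEFG}.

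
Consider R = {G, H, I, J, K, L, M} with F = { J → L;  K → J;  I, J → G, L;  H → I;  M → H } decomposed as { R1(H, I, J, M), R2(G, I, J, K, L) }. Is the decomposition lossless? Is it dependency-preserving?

lossy but dependency-preserving

Lossless test: (I, J)⁺ = {G, I, J, L}, which is a superkey of neither fragment — lossy.
Dependency preservation: every FD's attributes lie within a single fragment, so each can be enforced locally — preserved.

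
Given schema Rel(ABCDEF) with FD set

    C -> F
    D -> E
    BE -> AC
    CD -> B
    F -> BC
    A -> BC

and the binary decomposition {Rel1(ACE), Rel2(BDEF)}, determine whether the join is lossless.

Common attributes: Rel1 ∩ Rel2 = {E}.
No dependency enlarges {E}, so (E)⁺ = {E}.
The closure contains neither all of Rel1 = {ACE} nor all of Rel2 = {BDEF}, so the common attributes are not a superkey of either fragment. The join is lossy.

No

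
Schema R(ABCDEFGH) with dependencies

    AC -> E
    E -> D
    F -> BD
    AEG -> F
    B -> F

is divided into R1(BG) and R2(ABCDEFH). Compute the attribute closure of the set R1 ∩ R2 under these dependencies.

BDF

R1 ∩ R2 = {B}.
B → F applies, adding F
F → BD applies, adding D
Closure: {BDF}.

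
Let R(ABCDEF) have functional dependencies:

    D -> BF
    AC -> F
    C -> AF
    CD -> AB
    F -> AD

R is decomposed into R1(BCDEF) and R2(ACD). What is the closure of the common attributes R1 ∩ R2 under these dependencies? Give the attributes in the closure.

ABCDF

R1 ∩ R2 = {CD}.
D → BF applies, adding BF
C → AF applies, adding A
Closure: {ABCDF}.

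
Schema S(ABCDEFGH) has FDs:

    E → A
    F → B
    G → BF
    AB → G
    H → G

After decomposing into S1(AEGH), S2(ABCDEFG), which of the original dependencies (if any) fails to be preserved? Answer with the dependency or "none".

E → A lies within S1.
F → B lies within S2.
G → BF lies within S2.
AB → G lies within S2.
H → G lies within S1.
Every dependency is enforceable on the fragments, so the decomposition is dependency-preserving.

none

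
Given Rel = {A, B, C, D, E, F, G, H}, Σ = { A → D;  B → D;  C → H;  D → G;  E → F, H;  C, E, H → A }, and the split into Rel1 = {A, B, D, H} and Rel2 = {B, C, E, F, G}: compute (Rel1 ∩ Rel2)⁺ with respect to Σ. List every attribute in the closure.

Rel1 ∩ Rel2 = {B}.
B → D applies, adding D
D → G applies, adding G
Closure: {B, D, G}.

B, D, G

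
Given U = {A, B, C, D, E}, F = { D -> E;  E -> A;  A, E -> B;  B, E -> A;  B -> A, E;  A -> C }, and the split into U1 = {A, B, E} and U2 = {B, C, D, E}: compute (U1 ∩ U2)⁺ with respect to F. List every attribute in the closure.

U1 ∩ U2 = {B, E}.
E → A applies, adding A
A → C applies, adding C
Closure: {A, B, C, E}.

A, B, C, E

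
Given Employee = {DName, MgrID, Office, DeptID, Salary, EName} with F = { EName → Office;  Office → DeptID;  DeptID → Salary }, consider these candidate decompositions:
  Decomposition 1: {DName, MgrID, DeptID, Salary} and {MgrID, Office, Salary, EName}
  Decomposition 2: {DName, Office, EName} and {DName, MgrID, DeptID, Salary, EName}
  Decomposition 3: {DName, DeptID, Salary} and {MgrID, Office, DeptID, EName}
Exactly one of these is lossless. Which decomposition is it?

Decomposition 2

Decomposition 1: common = {MgrID, Salary}, closure = {MgrID, Salary} → lossy.
Decomposition 2: common = {DName, EName}, closure = {DName, Office, DeptID, Salary, EName} → lossless.
Decomposition 3: common = {DeptID}, closure = {DeptID, Salary} → lossy.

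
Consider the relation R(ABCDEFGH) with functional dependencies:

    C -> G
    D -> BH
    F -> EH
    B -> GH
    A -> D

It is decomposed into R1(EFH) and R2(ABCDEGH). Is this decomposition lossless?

No

Common attributes: R1 ∩ R2 = {EH}.
No dependency enlarges {EH}, so (EH)⁺ = {EH}.
The closure contains neither all of R1 = {EFH} nor all of R2 = {ABCDEGH}, so the common attributes are not a superkey of either fragment. The join is lossy.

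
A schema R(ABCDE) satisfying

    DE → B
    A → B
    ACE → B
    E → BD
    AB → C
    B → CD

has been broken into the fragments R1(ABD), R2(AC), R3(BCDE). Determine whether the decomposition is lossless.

Chase test. Columns are ABCDE; row i has aⱼ where attribute j ∈ Ri, else bᵢⱼ.
Initial tableau (one row per fragment):
  row 1: a1 a2 b13 a4 b15
  row 2: a1 b22 a3 b24 b25
  row 3: b31 a2 a3 a4 a5
Rows 1 and 2 agree on A; apply A→B and equate their B entries.
Rows 1 and 2 agree on AB; apply AB→C and equate their C entries.
Rows 1 and 2 agree on B; apply B→CD and equate their CD entries.
No row becomes fully distinguished — the join is lossy.

No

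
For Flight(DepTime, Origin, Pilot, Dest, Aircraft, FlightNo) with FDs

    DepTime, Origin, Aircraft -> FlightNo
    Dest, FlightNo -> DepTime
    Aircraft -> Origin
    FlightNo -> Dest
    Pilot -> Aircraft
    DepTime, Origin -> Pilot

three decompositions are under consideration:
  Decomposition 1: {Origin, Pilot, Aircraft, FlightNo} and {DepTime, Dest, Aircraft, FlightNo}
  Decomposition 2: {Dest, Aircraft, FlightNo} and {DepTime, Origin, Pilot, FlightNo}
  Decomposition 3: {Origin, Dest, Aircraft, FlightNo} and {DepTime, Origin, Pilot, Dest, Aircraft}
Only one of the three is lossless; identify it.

Decomposition 1: common = {Aircraft, FlightNo}, closure = {DepTime, Origin, Pilot, Dest, Aircraft, FlightNo} → lossless.
Decomposition 2: common = {FlightNo}, closure = {DepTime, Dest, FlightNo} → lossy.
Decomposition 3: common = {Origin, Dest, Aircraft}, closure = {Origin, Dest, Aircraft} → lossy.

Decomposition 1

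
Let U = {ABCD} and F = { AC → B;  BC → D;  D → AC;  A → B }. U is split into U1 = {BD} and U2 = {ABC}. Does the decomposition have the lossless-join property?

No

Common attributes: U1 ∩ U2 = {B}.
No dependency enlarges {B}, so (B)⁺ = {B}.
The closure contains neither all of U1 = {BD} nor all of U2 = {ABC}, so the common attributes are not a superkey of either fragment. The join is lossy.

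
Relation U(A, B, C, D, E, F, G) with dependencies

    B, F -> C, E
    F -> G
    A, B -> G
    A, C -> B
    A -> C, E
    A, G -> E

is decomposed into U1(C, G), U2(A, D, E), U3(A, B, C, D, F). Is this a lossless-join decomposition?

No

Chase test. Columns are A, B, C, D, E, F, G; row i has aⱼ where attribute j ∈ Ui, else bᵢⱼ.
Initial tableau (one row per fragment):
  row 1: b11 b12 a3 b14 b15 b16 a7
  row 2: a1 b22 b23 a4 a5 b26 b27
  row 3: a1 a2 a3 a4 b35 a6 b37
Rows 2 and 3 agree on A; apply A→C, E and equate their C, E entries.
Rows 2 and 3 agree on A, C; apply A, C→B and equate their B entries.
Rows 2 and 3 agree on A, B; apply A, B→G and equate their G entries.
No row becomes fully distinguished — the join is lossy.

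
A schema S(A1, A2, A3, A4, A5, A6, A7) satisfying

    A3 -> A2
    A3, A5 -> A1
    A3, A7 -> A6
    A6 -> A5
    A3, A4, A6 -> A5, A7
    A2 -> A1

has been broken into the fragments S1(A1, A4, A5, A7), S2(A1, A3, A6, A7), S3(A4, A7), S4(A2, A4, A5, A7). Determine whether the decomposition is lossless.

No

Chase test. Columns are A1, A2, A3, A4, A5, A6, A7; row i has aⱼ where attribute j ∈ Si, else bᵢⱼ.
Initial tableau (one row per fragment):
  row 1: a1 b12 b13 a4 a5 b16 a7
  row 2: a1 b22 a3 b24 b25 a6 a7
  row 3: b31 b32 b33 a4 b35 b36 a7
  row 4: b41 a2 b43 a4 a5 b46 a7
No row becomes fully distinguished — the join is lossy.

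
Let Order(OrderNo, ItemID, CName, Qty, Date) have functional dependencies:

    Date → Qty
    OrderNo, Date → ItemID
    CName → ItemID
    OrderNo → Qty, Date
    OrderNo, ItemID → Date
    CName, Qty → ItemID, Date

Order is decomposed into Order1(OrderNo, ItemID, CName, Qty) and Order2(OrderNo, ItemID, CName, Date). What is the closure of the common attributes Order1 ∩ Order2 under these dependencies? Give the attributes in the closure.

Order1 ∩ Order2 = {OrderNo, ItemID, CName}.
OrderNo → Qty, Date applies, adding Qty, Date
Closure: {OrderNo, ItemID, CName, Qty, Date}.

OrderNo, ItemID, CName, Qty, Date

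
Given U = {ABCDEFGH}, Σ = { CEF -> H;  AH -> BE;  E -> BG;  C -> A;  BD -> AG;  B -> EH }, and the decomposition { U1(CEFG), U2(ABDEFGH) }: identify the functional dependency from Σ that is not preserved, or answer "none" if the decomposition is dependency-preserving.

C -> A

Check C → A: no single fragment contains all of {AC}, and the restricted closure of {C} across the fragments never reaches {A}.
CEF → H is preserved.
AH → BE is preserved.
E → BG is preserved.
BD → AG is preserved.
B → EH is preserved.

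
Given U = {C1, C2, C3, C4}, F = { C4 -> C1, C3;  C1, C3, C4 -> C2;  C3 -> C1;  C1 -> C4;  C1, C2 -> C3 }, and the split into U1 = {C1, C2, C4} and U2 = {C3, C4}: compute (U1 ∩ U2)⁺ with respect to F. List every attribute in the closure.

U1 ∩ U2 = {C4}.
C4 → C1, C3 applies, adding C1, C3
C1, C3, C4 → C2 applies, adding C2
Closure: {C1, C2, C3, C4}.

C1, C2, C3, C4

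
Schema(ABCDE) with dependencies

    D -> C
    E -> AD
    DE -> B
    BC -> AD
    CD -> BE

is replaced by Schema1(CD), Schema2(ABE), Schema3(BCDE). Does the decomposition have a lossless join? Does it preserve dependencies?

Lossless test (chase): Rows 2 and 3 agree on E; apply E→AD and equate their AD entries. Rows 1 and 3 agree on CD; apply CD→BE and equate their BE entries. Rows 1 and 2 agree on D; apply D→C and equate their C entries. Rows 1 and 2 agree on E; apply E→AD and equate their AD entries. Row 1 is now all distinguished symbols — the join is lossless.
Dependency preservation: E → AD; BC → AD are not contained in any single fragment, but the restricted closure of each left-hand side across the fragments still reaches the right-hand side; the remaining FDs each lie inside some fragment. All dependencies are preserved.

lossless and dependency-preserving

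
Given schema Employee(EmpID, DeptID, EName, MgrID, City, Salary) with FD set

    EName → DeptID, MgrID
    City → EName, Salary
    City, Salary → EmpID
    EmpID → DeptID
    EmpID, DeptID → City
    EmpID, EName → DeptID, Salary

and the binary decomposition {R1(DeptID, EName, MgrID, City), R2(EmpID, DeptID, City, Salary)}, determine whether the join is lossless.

Yes

Common attributes: R1 ∩ R2 = {DeptID, City}.
Closure of {DeptID, City}: City → EName, Salary applies, adding EName, Salary; City, Salary → EmpID applies, adding EmpID; EName → DeptID, MgrID applies, adding MgrID. So (DeptID, City)⁺ = {EmpID, DeptID, EName, MgrID, City, Salary}.
This closure contains every attribute of R1, so R1 ∩ R2 → R1. The join is lossless.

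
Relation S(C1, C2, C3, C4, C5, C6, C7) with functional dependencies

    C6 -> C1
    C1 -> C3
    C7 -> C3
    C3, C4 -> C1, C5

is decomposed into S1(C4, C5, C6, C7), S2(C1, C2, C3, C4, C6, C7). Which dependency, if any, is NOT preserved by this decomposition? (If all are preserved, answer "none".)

C3, C4 -> C1, C5

Check C3, C4 → C1, C5: no single fragment contains all of {C1, C3, C4, C5}, and the restricted closure of {C3, C4} across the fragments never reaches {C1, C5}.
C6 → C1 is preserved.
C1 → C3 is preserved.
C7 → C3 is preserved.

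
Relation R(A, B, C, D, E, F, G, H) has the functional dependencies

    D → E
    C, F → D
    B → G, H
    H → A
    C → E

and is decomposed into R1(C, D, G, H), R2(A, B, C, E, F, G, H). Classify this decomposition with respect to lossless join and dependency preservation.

Lossless test: (C, G, H)⁺ = {A, C, E, G, H}, which is a superkey of neither fragment — lossy.
Dependency preservation: the restricted closure of {D} across the fragments never reaches {E}, so D → E cannot be enforced without a join — not preserved.

lossy and not dependency-preserving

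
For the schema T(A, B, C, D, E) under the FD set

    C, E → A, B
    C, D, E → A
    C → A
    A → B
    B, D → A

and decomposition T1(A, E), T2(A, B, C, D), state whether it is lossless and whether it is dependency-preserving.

lossy but dependency-preserving

Lossless test: (A)⁺ = {A, B}, which is a superkey of neither fragment — lossy.
Dependency preservation: C, E → A, B; C, D, E → A are not contained in any single fragment, but the restricted closure of each left-hand side across the fragments still reaches the right-hand side; the remaining FDs each lie inside some fragment. All dependencies are preserved.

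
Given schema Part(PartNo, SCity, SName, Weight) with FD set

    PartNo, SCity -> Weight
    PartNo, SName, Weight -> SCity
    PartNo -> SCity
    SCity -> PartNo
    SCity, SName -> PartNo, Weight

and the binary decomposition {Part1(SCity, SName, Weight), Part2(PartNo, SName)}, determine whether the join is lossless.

Common attributes: Part1 ∩ Part2 = {SName}.
No dependency enlarges {SName}, so (SName)⁺ = {SName}.
The closure contains neither all of Part1 = {SCity, SName, Weight} nor all of Part2 = {PartNo, SName}, so the common attributes are not a superkey of either fragment. The join is lossy.

No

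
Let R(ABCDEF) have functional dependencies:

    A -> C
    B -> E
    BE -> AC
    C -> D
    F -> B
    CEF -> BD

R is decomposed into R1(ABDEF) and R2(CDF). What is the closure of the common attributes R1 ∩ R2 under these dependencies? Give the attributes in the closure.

R1 ∩ R2 = {DF}.
F → B applies, adding B
B → E applies, adding E
BE → AC applies, adding AC
Closure: {ABCDEF}.

ABCDEF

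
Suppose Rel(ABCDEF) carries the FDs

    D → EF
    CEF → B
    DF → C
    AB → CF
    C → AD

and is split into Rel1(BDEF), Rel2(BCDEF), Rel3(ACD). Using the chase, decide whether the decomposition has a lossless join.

Chase test. Columns are ABCDEF; row i has aⱼ where attribute j ∈ Reli, else bᵢⱼ.
Initial tableau (one row per fragment):
  row 1: b11 a2 b13 a4 a5 a6
  row 2: b21 a2 a3 a4 a5 a6
  row 3: a1 b32 a3 a4 b35 b36
Rows 1 and 3 agree on D; apply D→EF and equate their EF entries.
Rows 2 and 3 agree on CEF; apply CEF→B and equate their B entries.
Rows 1 and 2 agree on DF; apply DF→C and equate their C entries.
Rows 1 and 2 agree on C; apply C→AD and equate their AD entries.
Rows 1 and 3 agree on C; apply C→AD and equate their AD entries.
Row 1 is now all distinguished symbols — the join is lossless.

Yes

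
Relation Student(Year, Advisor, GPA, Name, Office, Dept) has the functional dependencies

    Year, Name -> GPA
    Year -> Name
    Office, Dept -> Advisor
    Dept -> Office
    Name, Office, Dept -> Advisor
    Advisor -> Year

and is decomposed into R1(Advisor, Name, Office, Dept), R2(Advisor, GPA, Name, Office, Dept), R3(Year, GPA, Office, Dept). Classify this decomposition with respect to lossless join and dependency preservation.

lossless but not dependency-preserving

Lossless test (chase): Rows 1 and 3 agree on Office, Dept; apply Office, Dept→Advisor and equate their Advisor entries. Rows 1 and 2 agree on Advisor; apply Advisor→Year and equate their Year entries. Rows 1 and 3 agree on Advisor; apply Advisor→Year and equate their Year entries. Rows 1 and 2 agree on Year, Name; apply Year, Name→GPA and equate their GPA entries. Rows 1 and 3 agree on Year; apply Year→Name and equate their Name entries. Row 1 is now all distinguished symbols — the join is lossless.
Dependency preservation: the restricted closure of {Year} across the fragments never reaches {Name}, so Year → Name cannot be enforced without a join — not preserved.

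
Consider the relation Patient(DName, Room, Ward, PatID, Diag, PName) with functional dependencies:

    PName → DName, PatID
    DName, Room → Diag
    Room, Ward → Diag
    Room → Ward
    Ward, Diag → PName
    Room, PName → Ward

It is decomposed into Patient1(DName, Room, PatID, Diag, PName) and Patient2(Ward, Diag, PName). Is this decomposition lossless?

No

Common attributes: Patient1 ∩ Patient2 = {Diag, PName}.
Closure of {Diag, PName}: PName → DName, PatID applies, adding DName, PatID. So (Diag, PName)⁺ = {DName, PatID, Diag, PName}.
The closure contains neither all of Patient1 = {DName, Room, PatID, Diag, PName} nor all of Patient2 = {Ward, Diag, PName}, so the common attributes are not a superkey of either fragment. The join is lossy.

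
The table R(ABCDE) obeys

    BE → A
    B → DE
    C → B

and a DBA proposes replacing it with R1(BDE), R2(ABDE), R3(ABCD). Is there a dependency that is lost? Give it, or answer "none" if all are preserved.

BE → A lies within R2.
B → DE lies within R1.
C → B lies within R3.
Every dependency is enforceable on the fragments, so the decomposition is dependency-preserving.

none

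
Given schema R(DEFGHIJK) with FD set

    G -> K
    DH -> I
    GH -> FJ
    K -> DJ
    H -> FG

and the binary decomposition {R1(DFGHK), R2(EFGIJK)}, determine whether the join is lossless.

No

Common attributes: R1 ∩ R2 = {FGK}.
Closure of {FGK}: K → DJ applies, adding DJ. So (FGK)⁺ = {DFGJK}.
The closure contains neither all of R1 = {DFGHK} nor all of R2 = {EFGIJK}, so the common attributes are not a superkey of either fragment. The join is lossy.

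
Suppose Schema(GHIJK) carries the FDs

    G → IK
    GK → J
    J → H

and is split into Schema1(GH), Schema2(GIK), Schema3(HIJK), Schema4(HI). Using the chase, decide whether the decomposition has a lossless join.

Chase test. Columns are GHIJK; row i has aⱼ where attribute j ∈ Schemai, else bᵢⱼ.
Initial tableau (one row per fragment):
  row 1: a1 a2 b13 b14 b15
  row 2: a1 b22 a3 b24 a5
  row 3: b31 a2 a3 a4 a5
  row 4: b41 a2 a3 b44 b45
Rows 1 and 2 agree on G; apply G→IK and equate their IK entries.
Rows 1 and 2 agree on GK; apply GK→J and equate their J entries.
Rows 1 and 2 agree on J; apply J→H and equate their H entries.
No row becomes fully distinguished — the join is lossy.

No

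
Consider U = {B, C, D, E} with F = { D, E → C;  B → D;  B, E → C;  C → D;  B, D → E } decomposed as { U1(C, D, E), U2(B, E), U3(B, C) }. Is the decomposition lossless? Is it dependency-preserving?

lossless and dependency-preserving

Lossless test (chase): Rows 2 and 3 agree on B; apply B→D and equate their D entries. Rows 1 and 3 agree on C; apply C→D and equate their D entries. Rows 2 and 3 agree on B, D; apply B, D→E and equate their E entries. Rows 1 and 2 agree on D, E; apply D, E→C and equate their C entries. Row 2 is now all distinguished symbols — the join is lossless.
Dependency preservation: B → D; B, E → C; B, D → E are not contained in any single fragment, but the restricted closure of each left-hand side across the fragments still reaches the right-hand side; the remaining FDs each lie inside some fragment. All dependencies are preserved.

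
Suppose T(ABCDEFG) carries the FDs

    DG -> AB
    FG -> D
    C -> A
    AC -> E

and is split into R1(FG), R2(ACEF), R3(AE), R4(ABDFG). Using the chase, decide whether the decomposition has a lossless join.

No

Chase test. Columns are ABCDEFG; row i has aⱼ where attribute j ∈ Ri, else bᵢⱼ.
Initial tableau (one row per fragment):
  row 1: b11 b12 b13 b14 b15 a6 a7
  row 2: a1 b22 a3 b24 a5 a6 b27
  row 3: a1 b32 b33 b34 a5 b36 b37
  row 4: a1 a2 b43 a4 b45 a6 a7
Rows 1 and 4 agree on FG; apply FG→D and equate their D entries.
Rows 1 and 4 agree on DG; apply DG→AB and equate their AB entries.
No row becomes fully distinguished — the join is lossy.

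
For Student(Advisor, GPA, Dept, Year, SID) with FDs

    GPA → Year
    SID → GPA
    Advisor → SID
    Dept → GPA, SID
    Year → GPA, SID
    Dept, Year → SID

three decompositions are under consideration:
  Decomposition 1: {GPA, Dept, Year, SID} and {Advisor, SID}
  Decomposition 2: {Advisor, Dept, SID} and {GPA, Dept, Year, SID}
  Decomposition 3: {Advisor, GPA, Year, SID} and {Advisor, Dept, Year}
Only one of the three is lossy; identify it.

Decomposition 1: common = {SID}, closure = {GPA, Year, SID} → lossy.
Decomposition 2: common = {Dept, SID}, closure = {GPA, Dept, Year, SID} → lossless.
Decomposition 3: common = {Advisor, Year}, closure = {Advisor, GPA, Year, SID} → lossless.

Decomposition 1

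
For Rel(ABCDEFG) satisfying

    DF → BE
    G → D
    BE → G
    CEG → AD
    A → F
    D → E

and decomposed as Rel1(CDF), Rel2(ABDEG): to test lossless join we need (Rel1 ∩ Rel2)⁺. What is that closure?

Rel1 ∩ Rel2 = {D}.
D → E applies, adding E
Closure: {DE}.

DE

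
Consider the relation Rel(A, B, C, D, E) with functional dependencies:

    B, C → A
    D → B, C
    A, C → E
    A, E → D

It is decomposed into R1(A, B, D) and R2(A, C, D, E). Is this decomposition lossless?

Common attributes: R1 ∩ R2 = {A, D}.
Closure of {A, D}: D → B, C applies, adding B, C; A, C → E applies, adding E. So (A, D)⁺ = {A, B, C, D, E}.
This closure contains every attribute of R1, so R1 ∩ R2 → R1. The join is lossless.

Yes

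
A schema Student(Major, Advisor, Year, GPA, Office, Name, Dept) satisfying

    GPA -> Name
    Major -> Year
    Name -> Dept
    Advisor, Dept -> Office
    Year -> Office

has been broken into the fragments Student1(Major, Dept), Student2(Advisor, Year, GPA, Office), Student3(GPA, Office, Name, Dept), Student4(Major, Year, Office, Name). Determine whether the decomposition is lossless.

Chase test. Columns are Major, Advisor, Year, GPA, Office, Name, Dept; row i has aⱼ where attribute j ∈ Studenti, else bᵢⱼ.
Initial tableau (one row per fragment):
  row 1: a1 b12 b13 b14 b15 b16 a7
  row 2: b21 a2 a3 a4 a5 b26 b27
  row 3: b31 b32 b33 a4 a5 a6 a7
  row 4: a1 b42 a3 b44 a5 a6 b47
Rows 2 and 3 agree on GPA; apply GPA→Name and equate their Name entries.
Rows 1 and 4 agree on Major; apply Major→Year and equate their Year entries.
Rows 2 and 3 agree on Name; apply Name→Dept and equate their Dept entries.
Rows 2 and 4 agree on Name; apply Name→Dept and equate their Dept entries.
Rows 1 and 2 agree on Year; apply Year→Office and equate their Office entries.
No row becomes fully distinguished — the join is lossy.

No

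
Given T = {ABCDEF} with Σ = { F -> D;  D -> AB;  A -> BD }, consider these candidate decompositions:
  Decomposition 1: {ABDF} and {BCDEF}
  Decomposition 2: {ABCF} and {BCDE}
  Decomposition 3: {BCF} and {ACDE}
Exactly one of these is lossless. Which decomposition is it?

Decomposition 1

Decomposition 1: common = {BDF}, closure = {ABDF} → lossless.
Decomposition 2: common = {BC}, closure = {BC} → lossy.
Decomposition 3: common = {C}, closure = {C} → lossy.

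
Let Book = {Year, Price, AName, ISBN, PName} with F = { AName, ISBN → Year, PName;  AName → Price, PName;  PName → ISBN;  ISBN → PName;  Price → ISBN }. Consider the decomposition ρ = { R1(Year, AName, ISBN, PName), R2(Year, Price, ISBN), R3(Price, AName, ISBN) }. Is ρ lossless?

Chase test. Columns are Year, Price, AName, ISBN, PName; row i has aⱼ where attribute j ∈ Ri, else bᵢⱼ.
Initial tableau (one row per fragment):
  row 1: a1 b12 a3 a4 a5
  row 2: a1 a2 b23 a4 b25
  row 3: b31 a2 a3 a4 b35
Rows 1 and 3 agree on AName, ISBN; apply AName, ISBN→Year, PName and equate their Year, PName entries.
Rows 1 and 3 agree on AName; apply AName→Price, PName and equate their Price, PName entries.
Rows 1 and 2 agree on ISBN; apply ISBN→PName and equate their PName entries.
Row 1 is now all distinguished symbols — the join is lossless.

Yes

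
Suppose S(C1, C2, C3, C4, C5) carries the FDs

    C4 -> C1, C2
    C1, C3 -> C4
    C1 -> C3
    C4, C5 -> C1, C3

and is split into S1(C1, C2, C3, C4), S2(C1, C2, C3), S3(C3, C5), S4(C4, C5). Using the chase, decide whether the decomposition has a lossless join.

Chase test. Columns are C1, C2, C3, C4, C5; row i has aⱼ where attribute j ∈ Si, else bᵢⱼ.
Initial tableau (one row per fragment):
  row 1: a1 a2 a3 a4 b15
  row 2: a1 a2 a3 b24 b25
  row 3: b31 b32 a3 b34 a5
  row 4: b41 b42 b43 a4 a5
Rows 1 and 4 agree on C4; apply C4→C1, C2 and equate their C1, C2 entries.
Rows 1 and 2 agree on C1, C3; apply C1, C3→C4 and equate their C4 entries.
Rows 1 and 4 agree on C1; apply C1→C3 and equate their C3 entries.
Row 4 is now all distinguished symbols — the join is lossless.

Yes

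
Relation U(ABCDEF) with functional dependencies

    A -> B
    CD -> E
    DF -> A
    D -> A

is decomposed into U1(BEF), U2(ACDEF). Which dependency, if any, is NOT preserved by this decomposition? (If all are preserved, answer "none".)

Check A → B: no single fragment contains all of {AB}, and the restricted closure of {A} across the fragments never reaches {B}.
CD → E is preserved.
DF → A is preserved.
D → A is preserved.

A -> B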